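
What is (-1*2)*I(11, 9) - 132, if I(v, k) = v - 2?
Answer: -150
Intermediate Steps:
I(v, k) = -2 + v
(-1*2)*I(11, 9) - 132 = (-1*2)*(-2 + 11) - 132 = -2*9 - 132 = -18 - 132 = -150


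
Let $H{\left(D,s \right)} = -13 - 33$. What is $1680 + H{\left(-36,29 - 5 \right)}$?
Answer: $1634$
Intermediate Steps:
$H{\left(D,s \right)} = -46$
$1680 + H{\left(-36,29 - 5 \right)} = 1680 - 46 = 1634$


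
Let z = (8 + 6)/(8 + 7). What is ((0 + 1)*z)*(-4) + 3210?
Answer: 48094/15 ≈ 3206.3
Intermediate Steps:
z = 14/15 ≈ 0.93333
((0 + 1)*z)*(-4) + 3210 = ((0 + 1)*(14/15))*(-4) + 3210 = (1*(14/15))*(-4) + 3210 = (14/15)*(-4) + 3210 = -56/15 + 3210 = 48094/15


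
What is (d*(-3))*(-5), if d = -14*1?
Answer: -210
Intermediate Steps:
d = -14
(d*(-3))*(-5) = -14*(-3)*(-5) = 42*(-5) = -210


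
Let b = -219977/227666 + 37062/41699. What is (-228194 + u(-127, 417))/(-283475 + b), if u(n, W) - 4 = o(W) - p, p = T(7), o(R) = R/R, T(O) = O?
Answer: 2166366068880664/2691154924339281 ≈ 0.80499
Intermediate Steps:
o(R) = 1
p = 7
b = -735063631/9493444534 (b = -219977*1/227666 + 37062*(1/41699) = -219977/227666 + 37062/41699 = -735063631/9493444534 ≈ -0.077429)
u(n, W) = -2 (u(n, W) = 4 + (1 - 1*7) = 4 + (1 - 7) = 4 - 6 = -2)
(-228194 + u(-127, 417))/(-283475 + b) = (-228194 - 2)/(-283475 - 735063631/9493444534) = -228196/(-2691154924339281/9493444534) = -228196*(-9493444534/2691154924339281) = 2166366068880664/2691154924339281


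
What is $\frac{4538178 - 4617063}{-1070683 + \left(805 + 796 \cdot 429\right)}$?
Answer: $\frac{26295}{242798} \approx 0.1083$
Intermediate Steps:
$\frac{4538178 - 4617063}{-1070683 + \left(805 + 796 \cdot 429\right)} = - \frac{78885}{-1070683 + \left(805 + 341484\right)} = - \frac{78885}{-1070683 + 342289} = - \frac{78885}{-728394} = \left(-78885\right) \left(- \frac{1}{728394}\right) = \frac{26295}{242798}$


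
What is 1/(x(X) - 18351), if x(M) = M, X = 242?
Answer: -1/18109 ≈ -5.5221e-5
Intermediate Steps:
1/(x(X) - 18351) = 1/(242 - 18351) = 1/(-18109) = -1/18109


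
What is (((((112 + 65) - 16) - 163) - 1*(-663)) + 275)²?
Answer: 876096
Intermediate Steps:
(((((112 + 65) - 16) - 163) - 1*(-663)) + 275)² = ((((177 - 16) - 163) + 663) + 275)² = (((161 - 163) + 663) + 275)² = ((-2 + 663) + 275)² = (661 + 275)² = 936² = 876096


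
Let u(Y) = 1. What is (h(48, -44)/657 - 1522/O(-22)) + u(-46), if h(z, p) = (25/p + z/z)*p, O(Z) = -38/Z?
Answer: -10987372/12483 ≈ -880.19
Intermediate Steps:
h(z, p) = p*(1 + 25/p) (h(z, p) = (25/p + 1)*p = (1 + 25/p)*p = p*(1 + 25/p))
(h(48, -44)/657 - 1522/O(-22)) + u(-46) = ((25 - 44)/657 - 1522/((-38/(-22)))) + 1 = (-19*1/657 - 1522/((-38*(-1/22)))) + 1 = (-19/657 - 1522/19/11) + 1 = (-19/657 - 1522*11/19) + 1 = (-19/657 - 16742/19) + 1 = -10999855/12483 + 1 = -10987372/12483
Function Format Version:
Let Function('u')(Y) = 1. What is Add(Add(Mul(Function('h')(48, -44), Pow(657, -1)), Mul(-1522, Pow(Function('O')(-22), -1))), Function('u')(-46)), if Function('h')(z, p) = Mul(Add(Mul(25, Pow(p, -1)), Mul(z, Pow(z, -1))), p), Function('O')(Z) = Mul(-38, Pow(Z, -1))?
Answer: Rational(-10987372, 12483) ≈ -880.19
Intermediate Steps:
Function('h')(z, p) = Mul(p, Add(1, Mul(25, Pow(p, -1)))) (Function('h')(z, p) = Mul(Add(Mul(25, Pow(p, -1)), 1), p) = Mul(Add(1, Mul(25, Pow(p, -1))), p) = Mul(p, Add(1, Mul(25, Pow(p, -1)))))
Add(Add(Mul(Function('h')(48, -44), Pow(657, -1)), Mul(-1522, Pow(Function('O')(-22), -1))), Function('u')(-46)) = Add(Add(Mul(Add(25, -44), Pow(657, -1)), Mul(-1522, Pow(Mul(-38, Pow(-22, -1)), -1))), 1) = Add(Add(Mul(-19, Rational(1, 657)), Mul(-1522, Pow(Mul(-38, Rational(-1, 22)), -1))), 1) = Add(Add(Rational(-19, 657), Mul(-1522, Pow(Rational(19, 11), -1))), 1) = Add(Add(Rational(-19, 657), Mul(-1522, Rational(11, 19))), 1) = Add(Add(Rational(-19, 657), Rational(-16742, 19)), 1) = Add(Rational(-10999855, 12483), 1) = Rational(-10987372, 12483)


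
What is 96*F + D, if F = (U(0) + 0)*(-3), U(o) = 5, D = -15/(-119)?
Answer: -171345/119 ≈ -1439.9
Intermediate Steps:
D = 15/119 (D = -15*(-1/119) = 15/119 ≈ 0.12605)
F = -15 (F = (5 + 0)*(-3) = 5*(-3) = -15)
96*F + D = 96*(-15) + 15/119 = -1440 + 15/119 = -171345/119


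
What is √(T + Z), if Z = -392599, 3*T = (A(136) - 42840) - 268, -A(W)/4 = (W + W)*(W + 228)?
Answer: I*√538979 ≈ 734.15*I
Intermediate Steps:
A(W) = -8*W*(228 + W) (A(W) = -4*(W + W)*(W + 228) = -4*2*W*(228 + W) = -8*W*(228 + W))
T = -146380 (T = ((-8*136*(228 + 136) - 42840) - 268)/3 = ((-8*136*364 - 42840) - 268)/3 = ((-396032 - 42840) - 268)/3 = (-438872 - 268)/3 = (⅓)*(-439140) = -146380)
√(T + Z) = √(-146380 - 392599) = √(-538979) = I*√538979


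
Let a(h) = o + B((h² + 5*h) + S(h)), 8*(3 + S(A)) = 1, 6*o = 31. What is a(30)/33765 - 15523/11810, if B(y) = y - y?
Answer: -157221923/119629395 ≈ -1.3142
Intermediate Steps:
o = 31/6 (o = (⅙)*31 = 31/6 ≈ 5.1667)
S(A) = -23/8 (S(A) = -3 + (⅛)*1 = -3 + ⅛ = -23/8)
B(y) = 0
a(h) = 31/6 (a(h) = 31/6 + 0 = 31/6)
a(30)/33765 - 15523/11810 = (31/6)/33765 - 15523/11810 = (31/6)*(1/33765) - 15523*1/11810 = 31/202590 - 15523/11810 = -157221923/119629395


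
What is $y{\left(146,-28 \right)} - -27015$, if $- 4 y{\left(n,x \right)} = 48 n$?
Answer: $25263$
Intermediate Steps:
$y{\left(n,x \right)} = - 12 n$ ($y{\left(n,x \right)} = - \frac{48 n}{4} = - 12 n$)
$y{\left(146,-28 \right)} - -27015 = \left(-12\right) 146 - -27015 = -1752 + 27015 = 25263$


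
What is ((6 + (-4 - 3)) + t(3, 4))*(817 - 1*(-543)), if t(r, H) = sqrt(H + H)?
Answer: -1360 + 2720*sqrt(2) ≈ 2486.7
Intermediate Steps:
t(r, H) = sqrt(2)*sqrt(H) (t(r, H) = sqrt(2*H) = sqrt(2)*sqrt(H))
((6 + (-4 - 3)) + t(3, 4))*(817 - 1*(-543)) = ((6 + (-4 - 3)) + sqrt(2)*sqrt(4))*(817 - 1*(-543)) = ((6 - 7) + sqrt(2)*2)*(817 + 543) = (-1 + 2*sqrt(2))*1360 = -1360 + 2720*sqrt(2)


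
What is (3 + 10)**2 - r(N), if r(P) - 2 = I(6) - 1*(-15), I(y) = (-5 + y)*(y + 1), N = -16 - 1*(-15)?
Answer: 145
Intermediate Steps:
N = -1 (N = -16 + 15 = -1)
I(y) = (1 + y)*(-5 + y) (I(y) = (-5 + y)*(1 + y) = (1 + y)*(-5 + y))
r(P) = 24 (r(P) = 2 + ((-5 + 6**2 - 4*6) - 1*(-15)) = 2 + ((-5 + 36 - 24) + 15) = 2 + (7 + 15) = 2 + 22 = 24)
(3 + 10)**2 - r(N) = (3 + 10)**2 - 1*24 = 13**2 - 24 = 169 - 24 = 145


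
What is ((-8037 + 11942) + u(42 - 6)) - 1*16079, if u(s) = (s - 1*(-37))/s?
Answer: -438191/36 ≈ -12172.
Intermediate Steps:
u(s) = (37 + s)/s (u(s) = (s + 37)/s = (37 + s)/s)
((-8037 + 11942) + u(42 - 6)) - 1*16079 = ((-8037 + 11942) + (37 + (42 - 6))/(42 - 6)) - 1*16079 = (3905 + (37 + 36)/36) - 16079 = (3905 + (1/36)*73) - 16079 = (3905 + 73/36) - 16079 = 140653/36 - 16079 = -438191/36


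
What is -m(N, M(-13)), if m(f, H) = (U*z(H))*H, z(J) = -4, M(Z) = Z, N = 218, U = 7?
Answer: -364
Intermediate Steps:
m(f, H) = -28*H (m(f, H) = (7*(-4))*H = -28*H)
-m(N, M(-13)) = -(-28)*(-13) = -1*364 = -364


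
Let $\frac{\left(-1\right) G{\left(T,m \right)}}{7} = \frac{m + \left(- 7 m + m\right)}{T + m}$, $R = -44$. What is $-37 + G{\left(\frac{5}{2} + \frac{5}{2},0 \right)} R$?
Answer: $-37$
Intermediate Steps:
$G{\left(T,m \right)} = \frac{35 m}{T + m}$ ($G{\left(T,m \right)} = - 7 \frac{m + \left(- 7 m + m\right)}{T + m} = - 7 \frac{m - 6 m}{T + m} = - 7 \frac{\left(-5\right) m}{T + m} = - 7 \left(- \frac{5 m}{T + m}\right) = \frac{35 m}{T + m}$)
$-37 + G{\left(\frac{5}{2} + \frac{5}{2},0 \right)} R = -37 + 35 \cdot 0 \frac{1}{\left(\frac{5}{2} + \frac{5}{2}\right) + 0} \left(-44\right) = -37 + 35 \cdot 0 \frac{1}{5 + 0} \left(-44\right) = -37 + 35 \cdot 0 \cdot \frac{1}{5} \left(-44\right) = -37 + 0 \left(-44\right) = -37 + 0 = -37$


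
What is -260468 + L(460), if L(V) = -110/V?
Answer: -11981539/46 ≈ -2.6047e+5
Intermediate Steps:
-260468 + L(460) = -260468 - 110/460 = -260468 - 110*1/460 = -260468 - 11/46 = -11981539/46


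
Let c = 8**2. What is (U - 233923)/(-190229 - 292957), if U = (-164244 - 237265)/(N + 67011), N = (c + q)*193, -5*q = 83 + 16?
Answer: 88356596029/182503217688 ≈ 0.48414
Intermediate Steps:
q = -99/5 (q = -(83 + 16)/5 = -1/5*99 = -99/5 ≈ -19.800)
c = 64
N = 42653/5 (N = (64 - 99/5)*193 = (221/5)*193 = 42653/5 ≈ 8530.6)
U = -2007545/377708 (U = (-164244 - 237265)/(42653/5 + 67011) = -401509/377708/5 = -401509*5/377708 = -2007545/377708 ≈ -5.3151)
(U - 233923)/(-190229 - 292957) = (-2007545/377708 - 233923)/(-190229 - 292957) = -88356596029/377708/(-483186) = -88356596029/377708*(-1/483186) = 88356596029/182503217688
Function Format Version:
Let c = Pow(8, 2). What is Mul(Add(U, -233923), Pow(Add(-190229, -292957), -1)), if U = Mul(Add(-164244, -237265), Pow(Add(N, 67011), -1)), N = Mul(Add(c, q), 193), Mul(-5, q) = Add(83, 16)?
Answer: Rational(88356596029, 182503217688) ≈ 0.48414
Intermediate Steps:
q = Rational(-99, 5) (q = Mul(Rational(-1, 5), Add(83, 16)) = Mul(Rational(-1, 5), 99) = Rational(-99, 5) ≈ -19.800)
c = 64
N = Rational(42653, 5) (N = Mul(Add(64, Rational(-99, 5)), 193) = Mul(Rational(221, 5), 193) = Rational(42653, 5) ≈ 8530.6)
U = Rational(-2007545, 377708) (U = Mul(Add(-164244, -237265), Pow(Add(Rational(42653, 5), 67011), -1)) = Mul(-401509, Pow(Rational(377708, 5), -1)) = Mul(-401509, Rational(5, 377708)) = Rational(-2007545, 377708) ≈ -5.3151)
Mul(Add(U, -233923), Pow(Add(-190229, -292957), -1)) = Mul(Add(Rational(-2007545, 377708), -233923), Pow(Add(-190229, -292957), -1)) = Mul(Rational(-88356596029, 377708), Pow(-483186, -1)) = Mul(Rational(-88356596029, 377708), Rational(-1, 483186)) = Rational(88356596029, 182503217688)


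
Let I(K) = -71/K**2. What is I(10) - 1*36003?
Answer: -3600371/100 ≈ -36004.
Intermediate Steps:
I(K) = -71/K**2
I(10) - 1*36003 = -71/10**2 - 1*36003 = -71*1/100 - 36003 = -71/100 - 36003 = -3600371/100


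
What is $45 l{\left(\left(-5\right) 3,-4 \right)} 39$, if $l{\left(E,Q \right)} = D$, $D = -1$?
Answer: $-1755$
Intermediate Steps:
$l{\left(E,Q \right)} = -1$
$45 l{\left(\left(-5\right) 3,-4 \right)} 39 = 45 \left(-1\right) 39 = \left(-45\right) 39 = -1755$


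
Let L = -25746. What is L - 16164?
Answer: -41910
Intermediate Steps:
L - 16164 = -25746 - 16164 = -41910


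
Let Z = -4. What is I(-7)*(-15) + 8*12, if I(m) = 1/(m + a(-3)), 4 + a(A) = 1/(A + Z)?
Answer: 2531/26 ≈ 97.346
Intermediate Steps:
a(A) = -4 + 1/(-4 + A) (a(A) = -4 + 1/(A - 4) = -4 + 1/(-4 + A))
I(m) = 1/(-29/7 + m) (I(m) = 1/(m + (17 - 4*(-3))/(-4 - 3)) = 1/(m + (17 + 12)/(-7)) = 1/(m - 1/7*29) = 1/(m - 29/7) = 1/(-29/7 + m))
I(-7)*(-15) + 8*12 = (7/(-29 + 7*(-7)))*(-15) + 8*12 = (7/(-29 - 49))*(-15) + 96 = (7/(-78))*(-15) + 96 = (7*(-1/78))*(-15) + 96 = -7/78*(-15) + 96 = 35/26 + 96 = 2531/26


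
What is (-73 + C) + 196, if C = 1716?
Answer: 1839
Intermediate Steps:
(-73 + C) + 196 = (-73 + 1716) + 196 = 1643 + 196 = 1839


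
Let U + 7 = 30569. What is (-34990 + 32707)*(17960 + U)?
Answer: -110775726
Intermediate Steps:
U = 30562 (U = -7 + 30569 = 30562)
(-34990 + 32707)*(17960 + U) = (-34990 + 32707)*(17960 + 30562) = -2283*48522 = -110775726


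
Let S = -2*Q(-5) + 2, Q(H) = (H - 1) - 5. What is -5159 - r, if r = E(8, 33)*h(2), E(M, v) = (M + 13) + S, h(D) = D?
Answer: -5249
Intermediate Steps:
Q(H) = -6 + H (Q(H) = (-1 + H) - 5 = -6 + H)
S = 24 (S = -2*(-6 - 5) + 2 = -2*(-11) + 2 = 22 + 2 = 24)
E(M, v) = 37 + M (E(M, v) = (M + 13) + 24 = (13 + M) + 24 = 37 + M)
r = 90 (r = (37 + 8)*2 = 45*2 = 90)
-5159 - r = -5159 - 1*90 = -5159 - 90 = -5249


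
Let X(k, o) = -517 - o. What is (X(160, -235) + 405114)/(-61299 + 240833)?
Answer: 202416/89767 ≈ 2.2549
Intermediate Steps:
(X(160, -235) + 405114)/(-61299 + 240833) = ((-517 - 1*(-235)) + 405114)/(-61299 + 240833) = ((-517 + 235) + 405114)/179534 = (-282 + 405114)*(1/179534) = 404832*(1/179534) = 202416/89767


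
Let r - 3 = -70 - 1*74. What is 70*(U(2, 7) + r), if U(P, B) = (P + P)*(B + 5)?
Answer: -6510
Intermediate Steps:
U(P, B) = 2*P*(5 + B) (U(P, B) = (2*P)*(5 + B) = 2*P*(5 + B))
r = -141 (r = 3 + (-70 - 1*74) = 3 + (-70 - 74) = 3 - 144 = -141)
70*(U(2, 7) + r) = 70*(2*2*(5 + 7) - 141) = 70*(2*2*12 - 141) = 70*(48 - 141) = 70*(-93) = -6510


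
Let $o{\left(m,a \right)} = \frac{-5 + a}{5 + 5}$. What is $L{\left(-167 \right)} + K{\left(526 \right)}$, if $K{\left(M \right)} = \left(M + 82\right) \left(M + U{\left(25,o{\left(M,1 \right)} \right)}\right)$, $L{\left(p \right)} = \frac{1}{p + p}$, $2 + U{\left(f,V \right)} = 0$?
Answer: $\frac{106409727}{334} \approx 3.1859 \cdot 10^{5}$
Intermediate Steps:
$o{\left(m,a \right)} = - \frac{1}{2} + \frac{a}{10}$ ($o{\left(m,a \right)} = \frac{-5 + a}{10} = \left(-5 + a\right) \frac{1}{10} = - \frac{1}{2} + \frac{a}{10}$)
$U{\left(f,V \right)} = -2$ ($U{\left(f,V \right)} = -2 + 0 = -2$)
$L{\left(p \right)} = \frac{1}{2 p}$
$K{\left(M \right)} = \left(-2 + M\right) \left(82 + M\right)$ ($K{\left(M \right)} = \left(M + 82\right) \left(M - 2\right) = \left(82 + M\right) \left(-2 + M\right) = \left(-2 + M\right) \left(82 + M\right)$)
$L{\left(-167 \right)} + K{\left(526 \right)} = \frac{1}{2 \left(-167\right)} + \left(-164 + 526^{2} + 80 \cdot 526\right) = \frac{1}{2} \left(- \frac{1}{167}\right) + \left(-164 + 276676 + 42080\right) = - \frac{1}{334} + 318592 = \frac{106409727}{334}$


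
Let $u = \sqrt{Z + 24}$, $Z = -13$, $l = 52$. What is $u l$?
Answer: $52 \sqrt{11} \approx 172.46$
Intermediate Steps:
$u = \sqrt{11}$ ($u = \sqrt{-13 + 24} = \sqrt{11} \approx 3.3166$)
$u l = \sqrt{11} \cdot 52 = 52 \sqrt{11}$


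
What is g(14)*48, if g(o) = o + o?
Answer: 1344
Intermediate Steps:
g(o) = 2*o
g(14)*48 = (2*14)*48 = 28*48 = 1344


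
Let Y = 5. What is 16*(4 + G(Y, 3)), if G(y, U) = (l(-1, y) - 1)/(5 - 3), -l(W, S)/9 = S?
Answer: -304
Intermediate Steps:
l(W, S) = -9*S
G(y, U) = -1/2 - 9*y/2 (G(y, U) = (-9*y - 1)/(5 - 3) = (-1 - 9*y)/2 = (-1 - 9*y)*(1/2) = -1/2 - 9*y/2)
16*(4 + G(Y, 3)) = 16*(4 + (-1/2 - 9/2*5)) = 16*(4 + (-1/2 - 45/2)) = 16*(4 - 23) = 16*(-19) = -304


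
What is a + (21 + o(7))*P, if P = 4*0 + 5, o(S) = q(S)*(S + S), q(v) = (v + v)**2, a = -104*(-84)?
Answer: 22561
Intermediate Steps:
a = 8736
q(v) = 4*v**2 (q(v) = (2*v)**2 = 4*v**2)
o(S) = 8*S**3 (o(S) = (4*S**2)*(S + S) = (4*S**2)*(2*S) = 8*S**3)
P = 5 (P = 0 + 5 = 5)
a + (21 + o(7))*P = 8736 + (21 + 8*7**3)*5 = 8736 + (21 + 8*343)*5 = 8736 + (21 + 2744)*5 = 8736 + 2765*5 = 8736 + 13825 = 22561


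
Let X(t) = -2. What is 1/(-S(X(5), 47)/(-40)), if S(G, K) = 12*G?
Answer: -5/3 ≈ -1.6667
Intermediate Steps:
1/(-S(X(5), 47)/(-40)) = 1/(-12*(-2)/(-40)) = 1/(-1*(-24)*(-1/40)) = 1/(24*(-1/40)) = 1/(-⅗) = -5/3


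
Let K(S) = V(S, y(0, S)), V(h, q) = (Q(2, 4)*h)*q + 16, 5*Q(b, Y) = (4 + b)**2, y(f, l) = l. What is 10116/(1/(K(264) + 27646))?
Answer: 26780754456/5 ≈ 5.3562e+9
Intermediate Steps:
Q(b, Y) = (4 + b)**2/5
V(h, q) = 16 + 36*h*q/5 (V(h, q) = (((4 + 2)**2/5)*h)*q + 16 = (((1/5)*6**2)*h)*q + 16 = (((1/5)*36)*h)*q + 16 = (36*h/5)*q + 16 = 36*h*q/5 + 16 = 16 + 36*h*q/5)
K(S) = 16 + 36*S**2/5 (K(S) = 16 + 36*S*S/5 = 16 + 36*S**2/5)
10116/(1/(K(264) + 27646)) = 10116/(1/((16 + (36/5)*264**2) + 27646)) = 10116/(1/((16 + (36/5)*69696) + 27646)) = 10116/(1/((16 + 2509056/5) + 27646)) = 10116/(1/(2509136/5 + 27646)) = 10116/(1/(2647366/5)) = 10116/(5/2647366) = 10116*(2647366/5) = 26780754456/5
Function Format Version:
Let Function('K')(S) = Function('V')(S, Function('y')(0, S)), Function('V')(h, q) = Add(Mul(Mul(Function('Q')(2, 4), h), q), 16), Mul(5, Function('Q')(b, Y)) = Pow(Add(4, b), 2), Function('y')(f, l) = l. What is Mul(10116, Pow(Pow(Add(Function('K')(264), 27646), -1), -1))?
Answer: Rational(26780754456, 5) ≈ 5.3562e+9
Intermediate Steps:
Function('Q')(b, Y) = Mul(Rational(1, 5), Pow(Add(4, b), 2))
Function('V')(h, q) = Add(16, Mul(Rational(36, 5), h, q)) (Function('V')(h, q) = Add(Mul(Mul(Mul(Rational(1, 5), Pow(Add(4, 2), 2)), h), q), 16) = Add(Mul(Mul(Mul(Rational(1, 5), Pow(6, 2)), h), q), 16) = Add(Mul(Mul(Mul(Rational(1, 5), 36), h), q), 16) = Add(Mul(Mul(Rational(36, 5), h), q), 16) = Add(Mul(Rational(36, 5), h, q), 16) = Add(16, Mul(Rational(36, 5), h, q)))
Function('K')(S) = Add(16, Mul(Rational(36, 5), Pow(S, 2))) (Function('K')(S) = Add(16, Mul(Rational(36, 5), S, S)) = Add(16, Mul(Rational(36, 5), Pow(S, 2))))
Mul(10116, Pow(Pow(Add(Function('K')(264), 27646), -1), -1)) = Mul(10116, Pow(Pow(Add(Add(16, Mul(Rational(36, 5), Pow(264, 2))), 27646), -1), -1)) = Mul(10116, Pow(Pow(Add(Add(16, Mul(Rational(36, 5), 69696)), 27646), -1), -1)) = Mul(10116, Pow(Pow(Add(Add(16, Rational(2509056, 5)), 27646), -1), -1)) = Mul(10116, Pow(Pow(Add(Rational(2509136, 5), 27646), -1), -1)) = Mul(10116, Pow(Pow(Rational(2647366, 5), -1), -1)) = Mul(10116, Pow(Rational(5, 2647366), -1)) = Mul(10116, Rational(2647366, 5)) = Rational(26780754456, 5)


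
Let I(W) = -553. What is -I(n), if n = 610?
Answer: 553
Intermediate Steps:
-I(n) = -1*(-553) = 553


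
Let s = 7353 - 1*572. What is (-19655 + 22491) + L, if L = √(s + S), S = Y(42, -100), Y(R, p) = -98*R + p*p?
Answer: 2836 + √12665 ≈ 2948.5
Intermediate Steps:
Y(R, p) = p² - 98*R (Y(R, p) = -98*R + p² = p² - 98*R)
s = 6781 (s = 7353 - 572 = 6781)
S = 5884 (S = (-100)² - 98*42 = 10000 - 4116 = 5884)
L = √12665 (L = √(6781 + 5884) = √12665 ≈ 112.54)
(-19655 + 22491) + L = (-19655 + 22491) + √12665 = 2836 + √12665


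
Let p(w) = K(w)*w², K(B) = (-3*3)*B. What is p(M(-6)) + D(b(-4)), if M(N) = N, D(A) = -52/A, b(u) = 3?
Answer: 5780/3 ≈ 1926.7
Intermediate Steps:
K(B) = -9*B
p(w) = -9*w³ (p(w) = (-9*w)*w² = -9*w³)
p(M(-6)) + D(b(-4)) = -9*(-6)³ - 52/3 = -9*(-216) - 52*⅓ = 1944 - 52/3 = 5780/3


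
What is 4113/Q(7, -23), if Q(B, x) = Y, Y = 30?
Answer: 1371/10 ≈ 137.10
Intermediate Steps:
Q(B, x) = 30
4113/Q(7, -23) = 4113/30 = 4113*(1/30) = 1371/10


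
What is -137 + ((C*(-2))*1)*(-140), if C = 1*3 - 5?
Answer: -697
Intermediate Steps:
C = -2 (C = 3 - 5 = -2)
-137 + ((C*(-2))*1)*(-140) = -137 + (-2*(-2)*1)*(-140) = -137 + (4*1)*(-140) = -137 + 4*(-140) = -137 - 560 = -697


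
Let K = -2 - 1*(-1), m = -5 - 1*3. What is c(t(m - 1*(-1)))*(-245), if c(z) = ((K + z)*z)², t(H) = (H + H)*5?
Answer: -6051720500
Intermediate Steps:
m = -8 (m = -5 - 3 = -8)
K = -1 (K = -2 + 1 = -1)
t(H) = 10*H (t(H) = (2*H)*5 = 10*H)
c(z) = z²*(-1 + z)² (c(z) = ((-1 + z)*z)² = (z*(-1 + z))² = z²*(-1 + z)²)
c(t(m - 1*(-1)))*(-245) = ((10*(-8 - 1*(-1)))²*(-1 + 10*(-8 - 1*(-1)))²)*(-245) = ((10*(-8 + 1))²*(-1 + 10*(-8 + 1))²)*(-245) = ((10*(-7))²*(-1 + 10*(-7))²)*(-245) = ((-70)²*(-1 - 70)²)*(-245) = (4900*(-71)²)*(-245) = (4900*5041)*(-245) = 24700900*(-245) = -6051720500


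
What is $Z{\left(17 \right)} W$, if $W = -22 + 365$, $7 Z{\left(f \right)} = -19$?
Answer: $-931$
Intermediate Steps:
$Z{\left(f \right)} = - \frac{19}{7}$ ($Z{\left(f \right)} = \frac{1}{7} \left(-19\right) = - \frac{19}{7}$)
$W = 343$
$Z{\left(17 \right)} W = \left(- \frac{19}{7}\right) 343 = -931$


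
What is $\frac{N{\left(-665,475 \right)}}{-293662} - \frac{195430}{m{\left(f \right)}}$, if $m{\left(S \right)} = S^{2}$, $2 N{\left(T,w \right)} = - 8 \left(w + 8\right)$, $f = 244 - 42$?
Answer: $- \frac{14327882833}{2995646062} \approx -4.7829$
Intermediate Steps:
$f = 202$ ($f = 244 - 42 = 202$)
$N{\left(T,w \right)} = -32 - 4 w$ ($N{\left(T,w \right)} = \frac{\left(-8\right) \left(w + 8\right)}{2} = \frac{\left(-8\right) \left(8 + w\right)}{2} = \frac{-64 - 8 w}{2} = -32 - 4 w$)
$\frac{N{\left(-665,475 \right)}}{-293662} - \frac{195430}{m{\left(f \right)}} = \frac{-32 - 1900}{-293662} - \frac{195430}{202^{2}} = \left(-32 - 1900\right) \left(- \frac{1}{293662}\right) - \frac{195430}{40804} = \left(-1932\right) \left(- \frac{1}{293662}\right) - \frac{97715}{20402} = \frac{966}{146831} - \frac{97715}{20402} = - \frac{14327882833}{2995646062}$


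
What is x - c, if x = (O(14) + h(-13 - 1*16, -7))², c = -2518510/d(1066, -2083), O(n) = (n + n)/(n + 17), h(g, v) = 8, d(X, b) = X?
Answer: 1250745863/512213 ≈ 2441.8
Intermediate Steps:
O(n) = 2*n/(17 + n) (O(n) = (2*n)/(17 + n) = 2*n/(17 + n))
c = -1259255/533 (c = -2518510/1066 = -2518510*1/1066 = -1259255/533 ≈ -2362.6)
x = 76176/961 (x = (2*14/(17 + 14) + 8)² = (2*14/31 + 8)² = (2*14*(1/31) + 8)² = (28/31 + 8)² = (276/31)² = 76176/961 ≈ 79.267)
x - c = 76176/961 - 1*(-1259255/533) = 76176/961 + 1259255/533 = 1250745863/512213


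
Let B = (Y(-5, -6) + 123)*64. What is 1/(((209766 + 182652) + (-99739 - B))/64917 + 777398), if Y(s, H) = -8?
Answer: 64917/50466631285 ≈ 1.2863e-6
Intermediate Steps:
B = 7360 (B = (-8 + 123)*64 = 115*64 = 7360)
1/(((209766 + 182652) + (-99739 - B))/64917 + 777398) = 1/(((209766 + 182652) + (-99739 - 1*7360))/64917 + 777398) = 1/((392418 + (-99739 - 7360))*(1/64917) + 777398) = 1/((392418 - 107099)*(1/64917) + 777398) = 1/(285319*(1/64917) + 777398) = 1/(285319/64917 + 777398) = 1/(50466631285/64917) = 64917/50466631285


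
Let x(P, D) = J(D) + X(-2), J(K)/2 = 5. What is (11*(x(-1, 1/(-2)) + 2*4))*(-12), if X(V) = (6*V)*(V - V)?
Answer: -2376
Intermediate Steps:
J(K) = 10 (J(K) = 2*5 = 10)
X(V) = 0 (X(V) = (6*V)*0 = 0)
x(P, D) = 10 (x(P, D) = 10 + 0 = 10)
(11*(x(-1, 1/(-2)) + 2*4))*(-12) = (11*(10 + 2*4))*(-12) = (11*(10 + 8))*(-12) = (11*18)*(-12) = 198*(-12) = -2376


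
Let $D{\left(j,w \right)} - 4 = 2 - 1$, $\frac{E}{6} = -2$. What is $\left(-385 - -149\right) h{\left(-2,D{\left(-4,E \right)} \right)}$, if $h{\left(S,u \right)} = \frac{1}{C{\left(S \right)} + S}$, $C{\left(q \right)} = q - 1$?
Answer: $\frac{236}{5} \approx 47.2$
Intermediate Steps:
$C{\left(q \right)} = -1 + q$
$E = -12$ ($E = 6 \left(-2\right) = -12$)
$D{\left(j,w \right)} = 5$ ($D{\left(j,w \right)} = 4 + \left(2 - 1\right) = 4 + 1 = 5$)
$h{\left(S,u \right)} = \frac{1}{-1 + 2 S}$ ($h{\left(S,u \right)} = \frac{1}{\left(-1 + S\right) + S} = \frac{1}{-1 + 2 S}$)
$\left(-385 - -149\right) h{\left(-2,D{\left(-4,E \right)} \right)} = \frac{-385 - -149}{-1 + 2 \left(-2\right)} = \frac{-385 + 149}{-1 - 4} = - \frac{236}{-5} = \left(-236\right) \left(- \frac{1}{5}\right) = \frac{236}{5}$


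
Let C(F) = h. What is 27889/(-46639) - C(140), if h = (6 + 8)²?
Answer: -9169133/46639 ≈ -196.60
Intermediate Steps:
h = 196 (h = 14² = 196)
C(F) = 196
27889/(-46639) - C(140) = 27889/(-46639) - 1*196 = 27889*(-1/46639) - 196 = -27889/46639 - 196 = -9169133/46639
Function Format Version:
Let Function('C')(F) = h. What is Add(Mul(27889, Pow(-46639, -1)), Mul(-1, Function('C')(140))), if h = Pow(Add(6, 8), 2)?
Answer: Rational(-9169133, 46639) ≈ -196.60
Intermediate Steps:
h = 196 (h = Pow(14, 2) = 196)
Function('C')(F) = 196
Add(Mul(27889, Pow(-46639, -1)), Mul(-1, Function('C')(140))) = Add(Mul(27889, Pow(-46639, -1)), Mul(-1, 196)) = Add(Mul(27889, Rational(-1, 46639)), -196) = Add(Rational(-27889, 46639), -196) = Rational(-9169133, 46639)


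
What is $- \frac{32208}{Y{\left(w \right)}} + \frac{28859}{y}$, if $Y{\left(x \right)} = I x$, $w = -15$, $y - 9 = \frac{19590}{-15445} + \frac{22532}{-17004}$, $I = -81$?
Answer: $\frac{152574531527549}{34071149880} \approx 4478.1$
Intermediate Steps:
$y = \frac{84126296}{13131339}$ ($y = 9 + \left(\frac{19590}{-15445} + \frac{22532}{-17004}\right) = 9 + \left(19590 \left(- \frac{1}{15445}\right) + 22532 \left(- \frac{1}{17004}\right)\right) = 9 - \frac{34055755}{13131339} = \frac{84126296}{13131339} \approx 6.4065$)
$Y{\left(x \right)} = - 81 x$
$- \frac{32208}{Y{\left(w \right)}} + \frac{28859}{y} = - \frac{32208}{\left(-81\right) \left(-15\right)} + \frac{28859}{\frac{84126296}{13131339}} = - \frac{32208}{1215} + 28859 \cdot \frac{13131339}{84126296} = \left(-32208\right) \frac{1}{1215} + \frac{378957312201}{84126296} = - \frac{10736}{405} + \frac{378957312201}{84126296} = \frac{152574531527549}{34071149880}$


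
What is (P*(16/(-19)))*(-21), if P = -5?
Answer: -1680/19 ≈ -88.421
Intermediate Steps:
(P*(16/(-19)))*(-21) = -80/(-19)*(-21) = -80*(-1)/19*(-21) = -5*(-16/19)*(-21) = (80/19)*(-21) = -1680/19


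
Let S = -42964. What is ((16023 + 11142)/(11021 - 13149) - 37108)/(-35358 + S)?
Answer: 78992989/166669216 ≈ 0.47395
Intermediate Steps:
((16023 + 11142)/(11021 - 13149) - 37108)/(-35358 + S) = ((16023 + 11142)/(11021 - 13149) - 37108)/(-35358 - 42964) = (27165/(-2128) - 37108)/(-78322) = (27165*(-1/2128) - 37108)*(-1/78322) = (-27165/2128 - 37108)*(-1/78322) = -78992989/2128*(-1/78322) = 78992989/166669216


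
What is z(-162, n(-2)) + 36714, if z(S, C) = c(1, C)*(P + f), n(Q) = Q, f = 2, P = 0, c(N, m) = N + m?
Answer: 36712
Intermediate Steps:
z(S, C) = 2 + 2*C (z(S, C) = (1 + C)*(0 + 2) = (1 + C)*2 = 2 + 2*C)
z(-162, n(-2)) + 36714 = (2 + 2*(-2)) + 36714 = (2 - 4) + 36714 = -2 + 36714 = 36712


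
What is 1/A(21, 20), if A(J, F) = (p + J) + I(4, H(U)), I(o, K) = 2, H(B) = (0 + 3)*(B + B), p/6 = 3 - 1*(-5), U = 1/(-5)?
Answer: 1/71 ≈ 0.014085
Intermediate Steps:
U = -⅕ ≈ -0.20000
p = 48 (p = 6*(3 - 1*(-5)) = 6*(3 + 5) = 6*8 = 48)
H(B) = 6*B (H(B) = 3*(2*B) = 6*B)
A(J, F) = 50 + J (A(J, F) = (48 + J) + 2 = 50 + J)
1/A(21, 20) = 1/(50 + 21) = 1/71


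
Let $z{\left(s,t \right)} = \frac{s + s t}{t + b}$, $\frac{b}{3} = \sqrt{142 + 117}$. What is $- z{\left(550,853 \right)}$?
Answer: $- \frac{200327050}{362639} + \frac{704550 \sqrt{259}}{362639} \approx -521.15$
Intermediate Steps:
$b = 3 \sqrt{259}$ ($b = 3 \sqrt{142 + 117} = 3 \sqrt{259} \approx 48.28$)
$z{\left(s,t \right)} = \frac{s + s t}{t + 3 \sqrt{259}}$
$- z{\left(550,853 \right)} = - \frac{550 \left(1 + 853\right)}{853 + 3 \sqrt{259}} = - \frac{550 \cdot 854}{853 + 3 \sqrt{259}} = - \frac{469700}{853 + 3 \sqrt{259}}$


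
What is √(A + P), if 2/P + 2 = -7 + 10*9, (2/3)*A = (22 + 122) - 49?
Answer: √46178/18 ≈ 11.938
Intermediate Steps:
A = 285/2 (A = 3*((22 + 122) - 49)/2 = 3*(144 - 49)/2 = (3/2)*95 = 285/2 ≈ 142.50)
P = 2/81 (P = 2/(-2 + (-7 + 10*9)) = 2/(-2 + (-7 + 90)) = 2/(-2 + 83) = 2/81 ≈ 0.024691)
√(A + P) = √(285/2 + 2/81) = √(23089/162) = √46178/18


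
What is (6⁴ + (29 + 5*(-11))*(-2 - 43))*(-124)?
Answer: -305784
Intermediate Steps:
(6⁴ + (29 + 5*(-11))*(-2 - 43))*(-124) = (1296 + (29 - 55)*(-45))*(-124) = (1296 - 26*(-45))*(-124) = (1296 + 1170)*(-124) = 2466*(-124) = -305784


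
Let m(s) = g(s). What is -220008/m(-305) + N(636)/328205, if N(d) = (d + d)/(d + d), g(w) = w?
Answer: 14441545189/20020505 ≈ 721.34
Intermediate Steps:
m(s) = s
N(d) = 1 (N(d) = (2*d)/((2*d)) = (2*d)*(1/(2*d)) = 1)
-220008/m(-305) + N(636)/328205 = -220008/(-305) + 1/328205 = -220008*(-1/305) + 1*(1/328205) = 220008/305 + 1/328205 = 14441545189/20020505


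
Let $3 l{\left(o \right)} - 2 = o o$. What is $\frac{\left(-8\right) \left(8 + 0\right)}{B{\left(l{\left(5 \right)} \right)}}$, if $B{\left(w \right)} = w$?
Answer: $- \frac{64}{9} \approx -7.1111$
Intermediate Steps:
$l{\left(o \right)} = \frac{2}{3} + \frac{o^{2}}{3}$ ($l{\left(o \right)} = \frac{2}{3} + \frac{o o}{3} = \frac{2}{3} + \frac{o^{2}}{3}$)
$\frac{\left(-8\right) \left(8 + 0\right)}{B{\left(l{\left(5 \right)} \right)}} = \frac{\left(-8\right) \left(8 + 0\right)}{\frac{2}{3} + \frac{5^{2}}{3}} = \frac{\left(-8\right) 8}{\frac{2}{3} + \frac{1}{3} \cdot 25} = - \frac{64}{\frac{2}{3} + \frac{25}{3}} = - \frac{64}{9}$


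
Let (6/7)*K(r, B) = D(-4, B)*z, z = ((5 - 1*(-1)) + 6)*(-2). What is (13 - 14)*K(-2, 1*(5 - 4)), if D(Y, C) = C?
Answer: 28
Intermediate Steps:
z = -24 (z = ((5 + 1) + 6)*(-2) = (6 + 6)*(-2) = 12*(-2) = -24)
K(r, B) = -28*B (K(r, B) = 7*(B*(-24))/6 = 7*(-24*B)/6 = -28*B)
(13 - 14)*K(-2, 1*(5 - 4)) = (13 - 14)*(-28*(5 - 4)) = -(-28)*1*1 = -(-28) = -1*(-28) = 28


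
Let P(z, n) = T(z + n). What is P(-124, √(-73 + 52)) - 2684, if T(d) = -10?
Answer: -2694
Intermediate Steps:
P(z, n) = -10
P(-124, √(-73 + 52)) - 2684 = -10 - 2684 = -2694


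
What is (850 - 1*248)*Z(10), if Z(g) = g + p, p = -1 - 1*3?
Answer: 3612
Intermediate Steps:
p = -4 (p = -1 - 3 = -4)
Z(g) = -4 + g (Z(g) = g - 4 = -4 + g)
(850 - 1*248)*Z(10) = (850 - 1*248)*(-4 + 10) = (850 - 248)*6 = 602*6 = 3612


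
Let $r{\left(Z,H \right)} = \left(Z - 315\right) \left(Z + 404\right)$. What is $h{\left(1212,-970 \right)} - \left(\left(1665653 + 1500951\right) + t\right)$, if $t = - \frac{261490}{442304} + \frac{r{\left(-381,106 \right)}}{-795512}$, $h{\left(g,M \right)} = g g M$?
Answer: $- \frac{31404268824123927849}{21991133728} \approx -1.428 \cdot 10^{9}$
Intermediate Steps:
$h{\left(g,M \right)} = M g^{2}$ ($h{\left(g,M \right)} = g^{2} M = M g^{2}$)
$r{\left(Z,H \right)} = \left(-315 + Z\right) \left(404 + Z\right)$
$t = - \frac{12558626903}{21991133728}$ ($t = - \frac{261490}{442304} + \frac{-127260 + \left(-381\right)^{2} + 89 \left(-381\right)}{-795512} = \left(-261490\right) \frac{1}{442304} + \left(-127260 + 145161 - 33909\right) \left(- \frac{1}{795512}\right) = - \frac{130745}{221152} - - \frac{2001}{99439} = - \frac{130745}{221152} + \frac{2001}{99439} = - \frac{12558626903}{21991133728} \approx -0.57108$)
$h{\left(1212,-970 \right)} - \left(\left(1665653 + 1500951\right) + t\right) = - 970 \cdot 1212^{2} - \left(\left(1665653 + 1500951\right) - \frac{12558626903}{21991133728}\right) = \left(-970\right) 1468944 - \left(3166604 - \frac{12558626903}{21991133728}\right) = -1424875680 - \frac{69637199468992809}{21991133728} = - \frac{31404268824123927849}{21991133728}$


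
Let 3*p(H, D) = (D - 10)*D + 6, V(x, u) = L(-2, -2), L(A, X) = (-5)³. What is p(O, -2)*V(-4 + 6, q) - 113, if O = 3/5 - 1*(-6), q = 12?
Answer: -1363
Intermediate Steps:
L(A, X) = -125
V(x, u) = -125
O = 33/5 (O = 3*(⅕) + 6 = ⅗ + 6 = 33/5 ≈ 6.6000)
p(H, D) = 2 + D*(-10 + D)/3 (p(H, D) = ((D - 10)*D + 6)/3 = ((-10 + D)*D + 6)/3 = (D*(-10 + D) + 6)/3 = (6 + D*(-10 + D))/3 = 2 + D*(-10 + D)/3)
p(O, -2)*V(-4 + 6, q) - 113 = (2 - 10/3*(-2) + (⅓)*(-2)²)*(-125) - 113 = (2 + 20/3 + (⅓)*4)*(-125) - 113 = (2 + 20/3 + 4/3)*(-125) - 113 = 10*(-125) - 113 = -1250 - 113 = -1363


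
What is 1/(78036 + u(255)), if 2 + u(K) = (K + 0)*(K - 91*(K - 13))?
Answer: -1/5472551 ≈ -1.8273e-7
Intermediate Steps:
u(K) = -2 + K*(1183 - 90*K) (u(K) = -2 + (K + 0)*(K - 91*(K - 13)) = -2 + K*(K - 91*(-13 + K)) = -2 + K*(K + (1183 - 91*K)) = -2 + K*(1183 - 90*K))
1/(78036 + u(255)) = 1/(78036 + (-2 - 90*255**2 + 1183*255)) = 1/(78036 + (-2 - 90*65025 + 301665)) = 1/(78036 + (-2 - 5852250 + 301665)) = 1/(78036 - 5550587) = 1/(-5472551) = -1/5472551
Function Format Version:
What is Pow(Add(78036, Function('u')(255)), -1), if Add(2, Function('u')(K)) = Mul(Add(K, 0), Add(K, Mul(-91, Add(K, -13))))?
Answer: Rational(-1, 5472551) ≈ -1.8273e-7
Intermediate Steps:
Function('u')(K) = Add(-2, Mul(K, Add(1183, Mul(-90, K)))) (Function('u')(K) = Add(-2, Mul(Add(K, 0), Add(K, Mul(-91, Add(K, -13))))) = Add(-2, Mul(K, Add(K, Mul(-91, Add(-13, K))))) = Add(-2, Mul(K, Add(K, Add(1183, Mul(-91, K))))) = Add(-2, Mul(K, Add(1183, Mul(-90, K)))))
Pow(Add(78036, Function('u')(255)), -1) = Pow(Add(78036, Add(-2, Mul(-90, Pow(255, 2)), Mul(1183, 255))), -1) = Pow(Add(78036, Add(-2, Mul(-90, 65025), 301665)), -1) = Pow(Add(78036, Add(-2, -5852250, 301665)), -1) = Pow(Add(78036, -5550587), -1) = Pow(-5472551, -1) = Rational(-1, 5472551)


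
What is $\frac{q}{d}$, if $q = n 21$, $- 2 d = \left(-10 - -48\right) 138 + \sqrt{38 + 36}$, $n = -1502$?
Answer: $\frac{165406248}{13749731} - \frac{31542 \sqrt{74}}{13749731} \approx 12.01$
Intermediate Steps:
$d = -2622 - \frac{\sqrt{74}}{2}$ ($d = - \frac{\left(-10 - -48\right) 138 + \sqrt{38 + 36}}{2} = - \frac{\left(-10 + 48\right) 138 + \sqrt{74}}{2} = - \frac{38 \cdot 138 + \sqrt{74}}{2} = - \frac{5244 + \sqrt{74}}{2} = -2622 - \frac{\sqrt{74}}{2} \approx -2626.3$)
$q = -31542$ ($q = \left(-1502\right) 21 = -31542$)
$\frac{q}{d} = - \frac{31542}{-2622 - \frac{\sqrt{74}}{2}}$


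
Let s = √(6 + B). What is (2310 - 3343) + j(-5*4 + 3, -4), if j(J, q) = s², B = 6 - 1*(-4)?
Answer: -1017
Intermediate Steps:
B = 10 (B = 6 + 4 = 10)
s = 4 (s = √(6 + 10) = √16 = 4)
j(J, q) = 16 (j(J, q) = 4² = 16)
(2310 - 3343) + j(-5*4 + 3, -4) = (2310 - 3343) + 16 = -1033 + 16 = -1017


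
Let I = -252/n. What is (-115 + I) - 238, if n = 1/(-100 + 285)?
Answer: -46973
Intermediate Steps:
n = 1/185 ≈ 0.0054054
I = -46620 (I = -252/1/185 = -252*185 = -46620)
(-115 + I) - 238 = (-115 - 46620) - 238 = -46735 - 238 = -46973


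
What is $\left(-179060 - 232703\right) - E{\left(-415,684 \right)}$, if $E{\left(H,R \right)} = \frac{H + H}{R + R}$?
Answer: $- \frac{281645477}{684} \approx -4.1176 \cdot 10^{5}$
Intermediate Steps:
$E{\left(H,R \right)} = \frac{H}{R}$ ($E{\left(H,R \right)} = \frac{2 H}{2 R} = 2 H \frac{1}{2 R} = \frac{H}{R}$)
$\left(-179060 - 232703\right) - E{\left(-415,684 \right)} = \left(-179060 - 232703\right) - - \frac{415}{684} = -411763 - \left(-415\right) \frac{1}{684} = -411763 - - \frac{415}{684} = -411763 + \frac{415}{684} = - \frac{281645477}{684}$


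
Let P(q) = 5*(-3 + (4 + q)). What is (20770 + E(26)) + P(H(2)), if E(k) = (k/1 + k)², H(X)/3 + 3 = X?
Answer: 23464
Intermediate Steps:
H(X) = -9 + 3*X
P(q) = 5 + 5*q (P(q) = 5*(1 + q) = 5 + 5*q)
E(k) = 4*k² (E(k) = (k*1 + k)² = (k + k)² = (2*k)² = 4*k²)
(20770 + E(26)) + P(H(2)) = (20770 + 4*26²) + (5 + 5*(-9 + 3*2)) = (20770 + 4*676) + (5 + 5*(-9 + 6)) = (20770 + 2704) + (5 + 5*(-3)) = 23474 + (5 - 15) = 23474 - 10 = 23464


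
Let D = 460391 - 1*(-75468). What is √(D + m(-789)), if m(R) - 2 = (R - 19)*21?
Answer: √518893 ≈ 720.34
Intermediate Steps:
D = 535859 (D = 460391 + 75468 = 535859)
m(R) = -397 + 21*R (m(R) = 2 + (R - 19)*21 = 2 + (-19 + R)*21 = 2 + (-399 + 21*R) = -397 + 21*R)
√(D + m(-789)) = √(535859 + (-397 + 21*(-789))) = √(535859 + (-397 - 16569)) = √(535859 - 16966) = √518893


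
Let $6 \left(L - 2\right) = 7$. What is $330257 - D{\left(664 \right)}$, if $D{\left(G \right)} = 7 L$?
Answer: $\frac{1981409}{6} \approx 3.3024 \cdot 10^{5}$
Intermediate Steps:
$L = \frac{19}{6}$ ($L = 2 + \frac{1}{6} \cdot 7 = 2 + \frac{7}{6} = \frac{19}{6} \approx 3.1667$)
$D{\left(G \right)} = \frac{133}{6}$ ($D{\left(G \right)} = 7 \cdot \frac{19}{6} = \frac{133}{6}$)
$330257 - D{\left(664 \right)} = 330257 - \frac{133}{6} = \frac{1981409}{6}$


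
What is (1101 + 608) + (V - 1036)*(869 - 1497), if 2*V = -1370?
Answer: 1082497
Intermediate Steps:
V = -685 (V = (½)*(-1370) = -685)
(1101 + 608) + (V - 1036)*(869 - 1497) = (1101 + 608) + (-685 - 1036)*(869 - 1497) = 1709 - 1721*(-628) = 1709 + 1080788 = 1082497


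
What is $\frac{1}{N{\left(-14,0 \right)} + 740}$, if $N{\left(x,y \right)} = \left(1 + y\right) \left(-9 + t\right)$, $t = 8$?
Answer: $\frac{1}{739} \approx 0.0013532$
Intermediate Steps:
$N{\left(x,y \right)} = -1 - y$ ($N{\left(x,y \right)} = \left(1 + y\right) \left(-9 + 8\right) = \left(1 + y\right) \left(-1\right) = -1 - y$)
$\frac{1}{N{\left(-14,0 \right)} + 740} = \frac{1}{\left(-1 - 0\right) + 740} = \frac{1}{\left(-1 + 0\right) + 740} = \frac{1}{-1 + 740} = \frac{1}{739}$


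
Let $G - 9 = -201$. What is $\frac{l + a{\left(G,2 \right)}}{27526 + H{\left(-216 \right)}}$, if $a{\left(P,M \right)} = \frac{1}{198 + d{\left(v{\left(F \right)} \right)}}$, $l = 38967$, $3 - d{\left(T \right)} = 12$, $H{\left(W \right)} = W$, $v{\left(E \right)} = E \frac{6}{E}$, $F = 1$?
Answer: $\frac{3682382}{2580795} \approx 1.4268$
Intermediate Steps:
$v{\left(E \right)} = 6$
$d{\left(T \right)} = -9$ ($d{\left(T \right)} = 3 - 12 = -9$)
$G = -192$ ($G = 9 - 201 = -192$)
$a{\left(P,M \right)} = \frac{1}{189}$ ($a{\left(P,M \right)} = \frac{1}{198 - 9} = \frac{1}{189}$)
$\frac{l + a{\left(G,2 \right)}}{27526 + H{\left(-216 \right)}} = \frac{38967 + \frac{1}{189}}{27526 - 216} = \frac{7364764}{189 \cdot 27310} = \frac{7364764}{189} \cdot \frac{1}{27310} = \frac{3682382}{2580795}$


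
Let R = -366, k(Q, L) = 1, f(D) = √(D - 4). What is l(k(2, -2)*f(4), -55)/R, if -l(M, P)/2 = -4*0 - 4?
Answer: -4/183 ≈ -0.021858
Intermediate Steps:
f(D) = √(-4 + D)
l(M, P) = 8 (l(M, P) = -2*(-4*0 - 4) = -2*(0 - 4) = -2*(-4) = 8)
l(k(2, -2)*f(4), -55)/R = 8/(-366) = 8*(-1/366) = -4/183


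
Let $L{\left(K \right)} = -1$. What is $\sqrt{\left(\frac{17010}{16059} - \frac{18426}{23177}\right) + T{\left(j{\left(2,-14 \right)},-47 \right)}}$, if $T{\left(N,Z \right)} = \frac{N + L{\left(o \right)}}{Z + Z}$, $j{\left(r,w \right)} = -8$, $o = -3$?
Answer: $\frac{\sqrt{999108283401891102}}{1666035602} \approx 0.59996$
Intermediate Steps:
$T{\left(N,Z \right)} = \frac{-1 + N}{2 Z}$ ($T{\left(N,Z \right)} = \frac{N - 1}{Z + Z} = \frac{-1 + N}{2 Z}$)
$\sqrt{\left(\frac{17010}{16059} - \frac{18426}{23177}\right) + T{\left(j{\left(2,-14 \right)},-47 \right)}} = \sqrt{\left(\frac{17010}{16059} - \frac{18426}{23177}\right) + \frac{-1 - 8}{2 \left(-47\right)}} = \sqrt{\left(17010 \cdot \frac{1}{16059} - \frac{18426}{23177}\right) + \frac{1}{2} \left(- \frac{1}{47}\right) \left(-9\right)} = \sqrt{\left(\frac{5670}{5353} - \frac{18426}{23177}\right) + \frac{9}{94}} = \sqrt{\frac{32779212}{124066481} + \frac{9}{94}} = \sqrt{\frac{4197844257}{11662249214}} = \frac{\sqrt{999108283401891102}}{1666035602}$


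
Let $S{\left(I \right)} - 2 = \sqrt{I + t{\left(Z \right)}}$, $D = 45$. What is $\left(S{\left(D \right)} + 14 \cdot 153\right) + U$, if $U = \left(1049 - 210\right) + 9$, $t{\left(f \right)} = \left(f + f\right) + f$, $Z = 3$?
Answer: $2992 + 3 \sqrt{6} \approx 2999.3$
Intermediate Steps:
$t{\left(f \right)} = 3 f$ ($t{\left(f \right)} = 2 f + f = 3 f$)
$S{\left(I \right)} = 2 + \sqrt{9 + I}$ ($S{\left(I \right)} = 2 + \sqrt{I + 3 \cdot 3} = 2 + \sqrt{I + 9} = 2 + \sqrt{9 + I}$)
$U = 848$ ($U = 839 + 9 = 848$)
$\left(S{\left(D \right)} + 14 \cdot 153\right) + U = \left(\left(2 + \sqrt{9 + 45}\right) + 14 \cdot 153\right) + 848 = \left(\left(2 + \sqrt{54}\right) + 2142\right) + 848 = \left(\left(2 + 3 \sqrt{6}\right) + 2142\right) + 848 = \left(2144 + 3 \sqrt{6}\right) + 848 = 2992 + 3 \sqrt{6}$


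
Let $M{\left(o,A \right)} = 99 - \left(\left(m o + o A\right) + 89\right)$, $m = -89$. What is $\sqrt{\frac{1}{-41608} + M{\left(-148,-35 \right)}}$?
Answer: $\frac{i \sqrt{7938535292674}}{20804} \approx 135.43 i$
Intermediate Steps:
$M{\left(o,A \right)} = 10 + 89 o - A o$ ($M{\left(o,A \right)} = 99 - \left(\left(- 89 o + o A\right) + 89\right) = 99 - \left(\left(- 89 o + A o\right) + 89\right) = 99 - \left(89 - 89 o + A o\right) = 10 + 89 o - A o$)
$\sqrt{\frac{1}{-41608} + M{\left(-148,-35 \right)}} = \sqrt{\frac{1}{-41608} + \left(10 + 89 \left(-148\right) - \left(-35\right) \left(-148\right)\right)} = \sqrt{- \frac{1}{41608} - 18342} = \sqrt{- \frac{763173937}{41608}} = \frac{i \sqrt{7938535292674}}{20804}$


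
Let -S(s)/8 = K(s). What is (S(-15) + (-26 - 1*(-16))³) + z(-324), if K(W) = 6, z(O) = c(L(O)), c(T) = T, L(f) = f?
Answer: -1372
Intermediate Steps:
z(O) = O
S(s) = -48 (S(s) = -8*6 = -48)
(S(-15) + (-26 - 1*(-16))³) + z(-324) = (-48 + (-26 - 1*(-16))³) - 324 = (-48 + (-26 + 16)³) - 324 = (-48 + (-10)³) - 324 = (-48 - 1000) - 324 = -1048 - 324 = -1372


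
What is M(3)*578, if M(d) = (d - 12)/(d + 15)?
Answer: -289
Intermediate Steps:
M(d) = (-12 + d)/(15 + d)
M(3)*578 = ((-12 + 3)/(15 + 3))*578 = (-9/18)*578 = ((1/18)*(-9))*578 = -½*578 = -289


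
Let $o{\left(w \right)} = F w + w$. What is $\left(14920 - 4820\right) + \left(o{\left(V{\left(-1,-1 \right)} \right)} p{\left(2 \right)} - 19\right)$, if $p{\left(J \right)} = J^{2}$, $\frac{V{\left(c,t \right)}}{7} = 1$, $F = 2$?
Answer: $10165$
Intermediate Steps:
$V{\left(c,t \right)} = 7$ ($V{\left(c,t \right)} = 7 \cdot 1 = 7$)
$o{\left(w \right)} = 3 w$ ($o{\left(w \right)} = 2 w + w = 3 w$)
$\left(14920 - 4820\right) + \left(o{\left(V{\left(-1,-1 \right)} \right)} p{\left(2 \right)} - 19\right) = \left(14920 - 4820\right) - \left(19 - 3 \cdot 7 \cdot 2^{2}\right) = 10100 + \left(21 \cdot 4 - 19\right) = 10100 + \left(84 - 19\right) = 10100 + 65 = 10165$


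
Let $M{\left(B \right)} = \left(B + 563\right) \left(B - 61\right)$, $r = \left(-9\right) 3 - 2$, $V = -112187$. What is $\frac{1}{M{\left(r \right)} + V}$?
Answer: $- \frac{1}{160247} \approx -6.2404 \cdot 10^{-6}$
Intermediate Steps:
$r = -29$ ($r = -27 - 2 = -29$)
$M{\left(B \right)} = \left(-61 + B\right) \left(563 + B\right)$ ($M{\left(B \right)} = \left(563 + B\right) \left(-61 + B\right) = \left(-61 + B\right) \left(563 + B\right)$)
$\frac{1}{M{\left(r \right)} + V} = \frac{1}{\left(-34343 + \left(-29\right)^{2} + 502 \left(-29\right)\right) - 112187} = \frac{1}{\left(-34343 + 841 - 14558\right) - 112187} = \frac{1}{-48060 - 112187} = \frac{1}{-160247} = - \frac{1}{160247}$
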